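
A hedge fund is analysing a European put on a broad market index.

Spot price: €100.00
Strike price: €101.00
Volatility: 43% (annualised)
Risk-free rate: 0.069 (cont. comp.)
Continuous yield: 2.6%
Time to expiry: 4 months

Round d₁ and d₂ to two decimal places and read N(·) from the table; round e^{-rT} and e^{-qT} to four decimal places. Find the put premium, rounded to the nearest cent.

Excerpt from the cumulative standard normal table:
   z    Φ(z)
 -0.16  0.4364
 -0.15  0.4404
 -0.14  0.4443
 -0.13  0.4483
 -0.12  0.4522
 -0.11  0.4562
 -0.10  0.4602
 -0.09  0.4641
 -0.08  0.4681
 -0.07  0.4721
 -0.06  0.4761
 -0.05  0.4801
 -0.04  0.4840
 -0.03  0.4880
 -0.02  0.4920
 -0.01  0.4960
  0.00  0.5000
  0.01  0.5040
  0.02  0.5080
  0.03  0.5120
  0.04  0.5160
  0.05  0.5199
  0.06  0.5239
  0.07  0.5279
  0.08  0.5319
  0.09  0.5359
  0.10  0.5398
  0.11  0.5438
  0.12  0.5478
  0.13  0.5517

σ√T = 0.43 × 0.5774 = 0.2483
d₁ = [ln(100/101) + (0.069 − 0.026 + 0.43²/2)·0.3333] / 0.2483 = [-0.0100 + 0.0452] / 0.2483 = 0.1418 ≈ 0.14
d₂ = d₁ − σ√T = 0.1418 − 0.2483 = -0.1065 ≈ -0.11
exp(−qT) = exp(−0.026·0.3333) = 0.9914;  exp(−rT) = exp(−0.069·0.3333) = 0.9773
P = 101·0.9773·N(0.11) − 100·0.9914·N(-0.14) = 101·0.9773·0.5438 − 100·0.9914·0.4443 = 53.6770 − 44.0479 = 9.6291

€9.63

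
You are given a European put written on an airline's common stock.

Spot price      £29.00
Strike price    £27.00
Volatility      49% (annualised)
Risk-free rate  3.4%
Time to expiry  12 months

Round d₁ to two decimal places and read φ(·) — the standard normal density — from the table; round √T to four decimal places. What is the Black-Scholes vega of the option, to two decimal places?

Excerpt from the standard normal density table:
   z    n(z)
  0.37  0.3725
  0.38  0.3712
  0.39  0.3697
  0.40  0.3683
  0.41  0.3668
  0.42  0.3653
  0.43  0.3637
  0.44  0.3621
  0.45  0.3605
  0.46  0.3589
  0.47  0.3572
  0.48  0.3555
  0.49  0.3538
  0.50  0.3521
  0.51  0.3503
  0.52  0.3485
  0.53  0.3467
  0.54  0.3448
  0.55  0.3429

10.41

σ√T = 0.49 × 1.0000 = 0.4900
ln(S/K) + (r + σ²/2)T = ln(29/27) + (0.034 + 0.49²/2)·1 = 0.0715 + 0.1540 = 0.2255
d₁ = 0.2255 / 0.4900 = 0.4602 → 0.46
√T = √1 = 1.0000
φ(d₁) = φ(0.46) = 0.3589
vega = S·φ(d₁)·√T = 29·0.3589·1.0000 = 10.4081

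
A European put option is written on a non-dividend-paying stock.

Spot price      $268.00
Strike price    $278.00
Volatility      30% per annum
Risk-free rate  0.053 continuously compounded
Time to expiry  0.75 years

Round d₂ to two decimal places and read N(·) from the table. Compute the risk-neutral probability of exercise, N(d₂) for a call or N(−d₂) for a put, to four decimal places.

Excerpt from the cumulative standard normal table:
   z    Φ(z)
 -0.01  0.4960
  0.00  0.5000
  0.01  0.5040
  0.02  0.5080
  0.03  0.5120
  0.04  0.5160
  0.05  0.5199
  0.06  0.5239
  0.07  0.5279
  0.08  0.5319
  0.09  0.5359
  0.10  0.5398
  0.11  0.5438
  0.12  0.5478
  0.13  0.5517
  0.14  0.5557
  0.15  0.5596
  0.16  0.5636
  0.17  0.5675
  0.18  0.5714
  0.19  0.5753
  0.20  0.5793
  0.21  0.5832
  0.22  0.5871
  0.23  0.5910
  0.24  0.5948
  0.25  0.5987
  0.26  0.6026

0.5478

T = 0.75;  σ√T = 0.2598
d₁ = [ln(268/278) + (0.053 + 0.3²/2)·0.75] / 0.2598 = [-0.0366 + 0.0735] / 0.2598 = 0.1419 ≈ 0.14
d₂ = d₁ − σ√T = 0.1419 − 0.2598 = -0.1179 ≈ -0.12
Pr(exercise) under Q = N(−d₂) = N(0.12) = 0.5478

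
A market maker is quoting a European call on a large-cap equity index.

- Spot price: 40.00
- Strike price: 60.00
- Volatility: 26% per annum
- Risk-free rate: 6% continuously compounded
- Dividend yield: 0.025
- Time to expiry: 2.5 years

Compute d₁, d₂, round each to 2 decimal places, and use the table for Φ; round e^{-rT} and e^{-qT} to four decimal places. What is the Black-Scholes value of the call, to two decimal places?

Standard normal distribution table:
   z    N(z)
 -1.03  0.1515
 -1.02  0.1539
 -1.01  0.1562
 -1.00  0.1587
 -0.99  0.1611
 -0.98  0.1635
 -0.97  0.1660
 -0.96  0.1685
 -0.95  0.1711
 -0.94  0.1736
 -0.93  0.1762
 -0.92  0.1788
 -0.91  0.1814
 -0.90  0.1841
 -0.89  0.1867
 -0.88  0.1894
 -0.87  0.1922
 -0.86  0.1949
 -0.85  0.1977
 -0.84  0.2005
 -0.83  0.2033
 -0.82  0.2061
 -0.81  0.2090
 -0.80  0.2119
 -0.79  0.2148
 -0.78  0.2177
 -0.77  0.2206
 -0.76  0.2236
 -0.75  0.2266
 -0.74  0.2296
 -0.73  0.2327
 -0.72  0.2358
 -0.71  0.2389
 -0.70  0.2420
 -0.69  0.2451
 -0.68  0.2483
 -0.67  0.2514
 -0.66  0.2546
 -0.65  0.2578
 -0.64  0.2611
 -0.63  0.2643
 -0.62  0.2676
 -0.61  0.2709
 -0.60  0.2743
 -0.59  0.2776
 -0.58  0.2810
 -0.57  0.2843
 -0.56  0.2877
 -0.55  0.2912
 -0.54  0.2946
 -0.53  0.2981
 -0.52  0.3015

2.24

σ√T = 0.26·√2.5 = 0.4111
ln(S/K) + (r − q + σ²/2)T = ln(40/60) + (0.06 − 0.025 + 0.26²/2)·2.5 = -0.4055 + 0.1720 = -0.2335
d₁ = -0.2335 / 0.4111 = -0.5679 which rounds to -0.57
d₂ = d₁ − σ√T = -0.5679 − 0.4111 = -0.9790 which rounds to -0.98
e^(−qT) = e^(−0.025·2.5) = 0.9394;  e^(−rT) = e^(−0.06·2.5) = 0.8607
N(d₁) = N(-0.57) = 0.2843;  N(d₂) = N(-0.98) = 0.1635
C = 40·0.9394·0.2843 − 60·0.8607·0.1635 = 10.6829 − 8.4435 = 2.2394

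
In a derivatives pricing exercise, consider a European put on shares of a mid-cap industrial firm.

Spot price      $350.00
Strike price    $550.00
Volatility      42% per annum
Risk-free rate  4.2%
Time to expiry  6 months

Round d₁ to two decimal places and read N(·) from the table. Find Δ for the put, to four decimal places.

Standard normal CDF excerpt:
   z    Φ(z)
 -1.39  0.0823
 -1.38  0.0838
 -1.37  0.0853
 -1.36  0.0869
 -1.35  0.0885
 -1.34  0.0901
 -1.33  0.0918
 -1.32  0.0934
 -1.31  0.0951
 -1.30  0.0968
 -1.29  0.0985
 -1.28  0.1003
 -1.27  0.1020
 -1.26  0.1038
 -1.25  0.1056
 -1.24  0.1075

σ√T = 0.42 × 0.7071 = 0.2970
d₁ = [ln(350/550) + (0.042 + 0.42²/2)·0.5] / 0.2970 = [-0.4520 + 0.0651] / 0.2970 = -1.3027 → -1.30
N(d₁) = N(-1.30) = 0.0968
Δ_put = N(d₁) − 1 = 0.0968 − 1 = -0.9032

-0.9032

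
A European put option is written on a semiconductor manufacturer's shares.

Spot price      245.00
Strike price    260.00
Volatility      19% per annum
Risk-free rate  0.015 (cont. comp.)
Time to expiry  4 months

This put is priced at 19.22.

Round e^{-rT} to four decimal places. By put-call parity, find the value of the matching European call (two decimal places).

5.52

e^(−rT) = e^(−0.015·0.3333) = 0.9950
Put-call parity: C − P = S − K·e^(−rT) = 245 − 260·0.9950 = 245 − 258.7000 = -13.7000
C = P + (C − P) = 19.22 + (-13.7000) = 5.5200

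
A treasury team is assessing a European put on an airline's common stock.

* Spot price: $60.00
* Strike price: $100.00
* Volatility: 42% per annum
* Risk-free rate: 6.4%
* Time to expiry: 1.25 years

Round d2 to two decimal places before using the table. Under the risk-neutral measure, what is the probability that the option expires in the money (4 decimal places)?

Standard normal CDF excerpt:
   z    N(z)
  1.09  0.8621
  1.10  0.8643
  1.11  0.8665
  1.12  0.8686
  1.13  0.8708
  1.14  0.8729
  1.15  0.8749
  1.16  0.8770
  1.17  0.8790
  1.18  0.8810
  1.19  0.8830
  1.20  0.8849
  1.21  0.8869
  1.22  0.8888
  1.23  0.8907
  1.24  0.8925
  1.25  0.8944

T = 1.25;  σ√T = 0.4696
d₁ = [ln(60/100) + (0.064 + 0.42²/2)·1.25] / 0.4696 = [-0.5108 + 0.1903] / 0.4696 = -0.6827 ≈ -0.68
d₂ = d₁ − σ√T = -0.6827 − 0.4696 = -1.1523 ≈ -1.15
Pr(exercise) under Q = N(−d₂) = N(1.15) = 0.8749

0.8749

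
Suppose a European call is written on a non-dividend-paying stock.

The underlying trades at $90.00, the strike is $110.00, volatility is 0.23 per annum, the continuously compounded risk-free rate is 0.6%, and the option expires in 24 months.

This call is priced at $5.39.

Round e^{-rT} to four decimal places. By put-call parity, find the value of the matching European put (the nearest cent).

$24.08

e^(−rT) = e^(−0.006·2) = 0.9881
Put-call parity: C − P = S − K·e^(−rT) = 90 − 110·0.9881 = 90 − 108.6910 = -18.6910
P = C − (C − P) = 5.39 − (-18.6910) = 24.0810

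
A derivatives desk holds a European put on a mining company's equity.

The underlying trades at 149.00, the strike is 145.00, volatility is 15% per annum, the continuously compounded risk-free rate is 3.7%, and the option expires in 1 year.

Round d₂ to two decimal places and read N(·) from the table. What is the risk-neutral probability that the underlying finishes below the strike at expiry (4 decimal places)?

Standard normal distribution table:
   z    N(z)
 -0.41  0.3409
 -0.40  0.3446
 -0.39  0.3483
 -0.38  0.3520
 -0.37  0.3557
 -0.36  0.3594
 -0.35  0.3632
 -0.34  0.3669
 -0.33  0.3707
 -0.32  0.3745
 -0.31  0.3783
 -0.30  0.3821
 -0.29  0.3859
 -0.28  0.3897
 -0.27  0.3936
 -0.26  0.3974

0.3632

σ√T = 0.15 × 1.0000 = 0.1500
ln(S/K) + (r + σ²/2)T = ln(149/145) + (0.037 + 0.15²/2)·1 = 0.0272 + 0.0483 = 0.0755
d₁ = 0.0755 / 0.1500 = 0.5031 which rounds to 0.50
d₂ = d₁ − σ√T = 0.5031 − 0.1500 = 0.3531 which rounds to 0.35
Risk-neutral Pr[S_T < K] = N(−d₂) = N(-0.35) = 0.3632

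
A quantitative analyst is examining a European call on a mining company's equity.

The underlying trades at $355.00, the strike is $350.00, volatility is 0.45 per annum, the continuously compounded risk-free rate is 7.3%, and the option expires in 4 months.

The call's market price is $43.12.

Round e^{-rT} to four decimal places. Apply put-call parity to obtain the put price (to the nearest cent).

e^(−rT) = e^(−0.073·0.3333) = 0.9760
Put-call parity: C − P = S − K·e^(−rT) = 355 − 350·0.9760 = 355 − 341.6000 = 13.4000
P = C − (C − P) = 43.12 − (13.4000) = 29.7200

$29.72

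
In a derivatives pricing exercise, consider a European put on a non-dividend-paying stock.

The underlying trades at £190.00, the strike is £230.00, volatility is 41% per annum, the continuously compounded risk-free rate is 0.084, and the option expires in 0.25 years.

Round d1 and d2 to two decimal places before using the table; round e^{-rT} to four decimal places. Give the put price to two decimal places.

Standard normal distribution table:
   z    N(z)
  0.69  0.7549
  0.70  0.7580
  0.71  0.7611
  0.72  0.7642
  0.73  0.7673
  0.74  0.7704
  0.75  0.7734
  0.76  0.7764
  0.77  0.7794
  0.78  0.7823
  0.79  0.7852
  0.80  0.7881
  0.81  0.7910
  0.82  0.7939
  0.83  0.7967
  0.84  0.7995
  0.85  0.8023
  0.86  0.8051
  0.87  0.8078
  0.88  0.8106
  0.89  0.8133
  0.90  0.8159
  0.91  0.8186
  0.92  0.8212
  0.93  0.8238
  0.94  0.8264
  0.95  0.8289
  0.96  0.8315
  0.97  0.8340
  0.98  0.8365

£39.75

σ√T = 0.41 × 0.5000 = 0.2050
d₁ = [ln(190/230) + (0.084 + 0.41²/2)·0.25] / 0.2050 = [-0.1911 + 0.0420] / 0.2050 = -0.7270 ≈ -0.73
d₂ = d₁ − σ√T = -0.7270 − 0.2050 = -0.9320 ≈ -0.93
exp(−rT) = exp(−0.084·0.25) = 0.9792
P = 230·0.9792·N(0.93) − 190·N(0.73) = 230·0.9792·0.8238 − 190·0.7673 = 185.5329 − 145.7870 = 39.7459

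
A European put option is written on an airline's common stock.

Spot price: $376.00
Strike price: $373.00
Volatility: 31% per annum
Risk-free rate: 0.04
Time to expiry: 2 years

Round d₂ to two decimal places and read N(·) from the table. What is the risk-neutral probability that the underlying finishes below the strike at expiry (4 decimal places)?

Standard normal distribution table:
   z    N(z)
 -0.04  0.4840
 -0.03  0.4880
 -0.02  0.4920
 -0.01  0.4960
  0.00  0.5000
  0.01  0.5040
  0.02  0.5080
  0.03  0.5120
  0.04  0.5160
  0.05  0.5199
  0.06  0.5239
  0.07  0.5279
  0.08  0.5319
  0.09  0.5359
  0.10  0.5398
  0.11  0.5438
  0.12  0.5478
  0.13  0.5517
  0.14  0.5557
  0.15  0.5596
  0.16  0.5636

σ√T = 0.31 × 1.4142 = 0.4384
d₁ = [ln(376/373) + (0.04 + 0.31²/2)·2] / 0.4384 = [0.0080 + 0.1761] / 0.4384 = 0.4200 ⇒ 0.42
d₂ = d₁ − σ√T = 0.4200 − 0.4384 = -0.0185 ⇒ -0.02
Pr(exercise) under Q = N(−d₂) = N(0.02) = 0.5080

0.5080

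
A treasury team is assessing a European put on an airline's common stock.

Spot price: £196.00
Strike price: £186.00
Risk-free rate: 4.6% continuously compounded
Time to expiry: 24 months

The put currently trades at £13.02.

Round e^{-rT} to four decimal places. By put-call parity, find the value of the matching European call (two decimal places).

£39.37

exp(−rT) = exp(−0.046·2) = 0.9121
Put-call parity: C − P = S − K·e^(−rT) = 196 − 186·0.9121 = 196 − 169.6506 = 26.3494
C = P + (C − P) = 13.02 + (26.3494) = 39.3694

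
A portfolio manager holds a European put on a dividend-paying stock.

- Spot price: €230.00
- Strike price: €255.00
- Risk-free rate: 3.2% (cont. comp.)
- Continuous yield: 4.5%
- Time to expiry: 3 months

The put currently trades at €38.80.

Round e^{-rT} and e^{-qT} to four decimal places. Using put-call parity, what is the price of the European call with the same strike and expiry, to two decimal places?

€13.26

e^(−qT) = e^(−0.045·0.25) = 0.9888;  e^(−rT) = e^(−0.032·0.25) = 0.9920
Put-call parity: C − P = S·e^(−qT) − K·e^(−rT) = 230·0.9888 − 255·0.9920 = 227.4240 − 252.9600 = -25.5360
C = P + (C − P) = 38.80 + (-25.5360) = 13.2640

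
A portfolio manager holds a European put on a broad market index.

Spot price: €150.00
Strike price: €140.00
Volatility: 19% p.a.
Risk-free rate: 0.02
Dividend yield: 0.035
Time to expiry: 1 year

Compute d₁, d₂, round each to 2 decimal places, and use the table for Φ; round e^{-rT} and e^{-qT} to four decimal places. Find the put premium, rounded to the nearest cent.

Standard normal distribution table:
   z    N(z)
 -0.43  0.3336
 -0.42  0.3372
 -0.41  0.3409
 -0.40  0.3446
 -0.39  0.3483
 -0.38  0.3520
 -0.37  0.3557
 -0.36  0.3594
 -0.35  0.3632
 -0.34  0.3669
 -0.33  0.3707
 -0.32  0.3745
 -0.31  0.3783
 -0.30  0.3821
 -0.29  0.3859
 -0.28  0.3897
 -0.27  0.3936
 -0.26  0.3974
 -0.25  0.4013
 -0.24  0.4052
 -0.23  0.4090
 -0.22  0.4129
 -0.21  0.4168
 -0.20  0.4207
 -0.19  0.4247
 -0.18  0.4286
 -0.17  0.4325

€7.30

σ√T = 0.19·√1 = 0.1900
d₁ = [ln(150/140) + (0.02 − 0.035 + 0.19²/2)·1] / 0.1900 = [0.0690 + 0.0030] / 0.1900 = 0.3792 → 0.38
d₂ = d₁ − σ√T = 0.3792 − 0.1900 = 0.1892 → 0.19
exp(−qT) = exp(−0.035·1) = 0.9656;  exp(−rT) = exp(−0.02·1) = 0.9802
P = 140·0.9802·N(-0.19) − 150·0.9656·N(-0.38) = 140·0.9802·0.4247 − 150·0.9656·0.3520 = 58.2807 − 50.9837 = 7.2971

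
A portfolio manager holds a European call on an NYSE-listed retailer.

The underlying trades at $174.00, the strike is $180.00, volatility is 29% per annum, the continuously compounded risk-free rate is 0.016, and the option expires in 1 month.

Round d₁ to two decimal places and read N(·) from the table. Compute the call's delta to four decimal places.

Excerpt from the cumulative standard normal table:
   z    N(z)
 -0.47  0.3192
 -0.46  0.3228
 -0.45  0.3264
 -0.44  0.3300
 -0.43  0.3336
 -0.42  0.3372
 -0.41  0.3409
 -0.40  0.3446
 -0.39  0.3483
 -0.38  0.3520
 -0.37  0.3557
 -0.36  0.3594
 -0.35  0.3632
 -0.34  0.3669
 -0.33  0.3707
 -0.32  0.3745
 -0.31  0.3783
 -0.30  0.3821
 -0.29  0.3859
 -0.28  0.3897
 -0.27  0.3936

0.3632

T = 0.08333;  σ√T = 0.0837
d₁ = [ln(174/180) + (0.016 + ½·0.29²)·0.08333] / (σ√T) = (-0.0339 + 0.0048) / 0.0837 = -0.3472 → -0.35
N(d₁) = N(-0.35) = 0.3632
Δ_call = N(d₁) = 0.3632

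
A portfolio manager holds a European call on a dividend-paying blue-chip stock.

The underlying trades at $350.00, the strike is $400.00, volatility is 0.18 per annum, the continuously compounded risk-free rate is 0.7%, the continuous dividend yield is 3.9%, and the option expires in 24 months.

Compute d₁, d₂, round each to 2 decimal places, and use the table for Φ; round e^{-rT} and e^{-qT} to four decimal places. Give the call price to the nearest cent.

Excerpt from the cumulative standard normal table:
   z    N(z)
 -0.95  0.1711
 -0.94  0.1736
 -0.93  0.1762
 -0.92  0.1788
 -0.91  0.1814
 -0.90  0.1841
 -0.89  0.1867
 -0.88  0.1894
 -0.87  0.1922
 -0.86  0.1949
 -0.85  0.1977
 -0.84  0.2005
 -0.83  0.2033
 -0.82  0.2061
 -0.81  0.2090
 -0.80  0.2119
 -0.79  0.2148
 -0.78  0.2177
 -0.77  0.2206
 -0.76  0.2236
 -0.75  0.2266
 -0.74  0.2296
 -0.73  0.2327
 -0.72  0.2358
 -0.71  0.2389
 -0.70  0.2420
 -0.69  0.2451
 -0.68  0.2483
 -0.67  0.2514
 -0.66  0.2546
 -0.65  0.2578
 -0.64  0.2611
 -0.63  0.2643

σ√T = 0.18·√2 = 0.2546
d₁ = [ln(350/400) + (0.007 − 0.039 + 0.18²/2)·2] / 0.2546 = [-0.1335 − 0.0316] / 0.2546 = -0.6487 ≈ -0.65
d₂ = d₁ − σ√T = -0.6487 − 0.2546 = -0.9033 ≈ -0.90
exp(−qT) = exp(−0.039·2) = 0.9250;  exp(−rT) = exp(−0.007·2) = 0.9861
N(d₁) = N(-0.65) = 0.2578;  N(d₂) = N(-0.90) = 0.1841
C = 350·0.9250·0.2578 − 400·0.9861·0.1841 = 83.4627 − 72.6164 = 10.8463

$10.85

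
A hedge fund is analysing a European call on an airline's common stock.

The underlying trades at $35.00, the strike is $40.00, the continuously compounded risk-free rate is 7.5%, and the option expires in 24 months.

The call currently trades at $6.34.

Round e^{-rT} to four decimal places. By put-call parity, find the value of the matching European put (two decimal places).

$5.77

e^(−rT) = e^(−0.075·2) = 0.8607
Put-call parity: C − P = S − K·e^(−rT) = 35 − 40·0.8607 = 35 − 34.4280 = 0.5720
P = C − (C − P) = 6.34 − (0.5720) = 5.7680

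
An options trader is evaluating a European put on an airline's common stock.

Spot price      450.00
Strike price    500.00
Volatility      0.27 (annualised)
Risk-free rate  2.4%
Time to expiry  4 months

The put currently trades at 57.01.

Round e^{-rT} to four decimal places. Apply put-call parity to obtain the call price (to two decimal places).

11.01

e^(−rT) = e^(−0.024·0.3333) = 0.9920
Put-call parity: C − P = S − K·e^(−rT) = 450 − 500·0.9920 = 450 − 496.0000 = -46.0000
C = P + (C − P) = 57.01 + (-46.0000) = 11.0100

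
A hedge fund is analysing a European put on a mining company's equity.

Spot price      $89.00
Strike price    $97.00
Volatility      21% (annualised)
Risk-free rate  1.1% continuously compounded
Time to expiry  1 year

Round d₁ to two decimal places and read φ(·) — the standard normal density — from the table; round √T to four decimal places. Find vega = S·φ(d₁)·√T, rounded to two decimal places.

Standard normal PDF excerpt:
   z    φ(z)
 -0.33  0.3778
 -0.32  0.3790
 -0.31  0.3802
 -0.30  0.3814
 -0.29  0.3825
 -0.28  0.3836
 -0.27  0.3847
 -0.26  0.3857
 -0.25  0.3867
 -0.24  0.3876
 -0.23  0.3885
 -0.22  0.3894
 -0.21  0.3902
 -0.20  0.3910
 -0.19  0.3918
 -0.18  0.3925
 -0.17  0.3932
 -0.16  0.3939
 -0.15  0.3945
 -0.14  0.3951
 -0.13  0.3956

T = 1;  σ√T = 0.2100
d₁ = [ln(89/97) + (0.011 + 0.21²/2)·1] / 0.2100 = [-0.0861 + 0.0330] / 0.2100 = -0.2525 ≈ -0.25
√T = √1 = 1.0000
φ(d₁) = φ(-0.25) = 0.3867
vega = S·φ(d₁)·√T = 89·0.3867·1.0000 = 34.4163
(Vega is the same for a European call and put with the same parameters.)

34.42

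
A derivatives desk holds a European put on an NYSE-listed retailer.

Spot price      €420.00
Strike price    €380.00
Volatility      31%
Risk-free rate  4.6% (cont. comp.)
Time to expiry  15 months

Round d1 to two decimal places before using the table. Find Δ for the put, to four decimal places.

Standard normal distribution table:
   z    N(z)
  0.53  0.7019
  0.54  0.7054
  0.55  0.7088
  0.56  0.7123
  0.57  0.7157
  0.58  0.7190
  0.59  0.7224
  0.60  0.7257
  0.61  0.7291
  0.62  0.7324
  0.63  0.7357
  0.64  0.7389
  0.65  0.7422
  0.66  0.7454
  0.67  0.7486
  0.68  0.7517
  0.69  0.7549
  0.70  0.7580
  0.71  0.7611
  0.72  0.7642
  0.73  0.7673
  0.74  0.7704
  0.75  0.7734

σ√T = 0.31·√1.25 = 0.3466
d₁ = [ln(420/380) + (0.046 + ½·0.31²)·1.25] / (σ√T) = (0.1001 + 0.1176) / 0.3466 = 0.6280 ≈ 0.63
N(d₁) = N(0.63) = 0.7357
Δ_put = N(d₁) − 1 = 0.7357 − 1 = -0.2643

-0.2643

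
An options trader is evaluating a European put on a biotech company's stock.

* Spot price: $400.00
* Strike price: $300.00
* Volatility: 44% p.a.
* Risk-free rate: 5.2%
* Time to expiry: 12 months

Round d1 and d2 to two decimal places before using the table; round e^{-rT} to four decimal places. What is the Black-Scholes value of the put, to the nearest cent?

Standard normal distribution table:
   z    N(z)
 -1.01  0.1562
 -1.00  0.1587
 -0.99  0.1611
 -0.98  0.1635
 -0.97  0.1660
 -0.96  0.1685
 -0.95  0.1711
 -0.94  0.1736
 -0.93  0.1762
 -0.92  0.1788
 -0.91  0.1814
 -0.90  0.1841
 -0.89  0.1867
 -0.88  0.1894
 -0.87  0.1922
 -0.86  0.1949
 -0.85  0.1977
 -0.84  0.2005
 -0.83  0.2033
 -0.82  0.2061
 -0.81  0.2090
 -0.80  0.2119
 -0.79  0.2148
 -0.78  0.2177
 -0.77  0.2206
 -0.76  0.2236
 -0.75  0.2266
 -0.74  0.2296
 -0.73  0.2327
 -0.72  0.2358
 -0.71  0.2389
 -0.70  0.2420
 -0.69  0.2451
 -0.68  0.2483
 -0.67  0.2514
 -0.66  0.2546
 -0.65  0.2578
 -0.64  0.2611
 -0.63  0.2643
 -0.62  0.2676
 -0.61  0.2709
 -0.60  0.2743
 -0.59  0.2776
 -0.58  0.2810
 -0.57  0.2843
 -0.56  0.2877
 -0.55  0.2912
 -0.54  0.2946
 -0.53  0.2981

$18.49

σ√T = 0.44·√1 = 0.4400
ln(S/K) + (r + σ²/2)T = ln(400/300) + (0.052 + 0.44²/2)·1 = 0.2877 + 0.1488 = 0.4365
d₁ = 0.4365 / 0.4400 = 0.9920 → 0.99
d₂ = d₁ − σ√T = 0.9920 − 0.4400 = 0.5520 → 0.55
e^(−rT) = e^(−0.052·1) = 0.9493
P = 300·0.9493·N(-0.55) − 400·N(-0.99) = 300·0.9493·0.2912 − 400·0.1611 = 82.9308 − 64.4400 = 18.4908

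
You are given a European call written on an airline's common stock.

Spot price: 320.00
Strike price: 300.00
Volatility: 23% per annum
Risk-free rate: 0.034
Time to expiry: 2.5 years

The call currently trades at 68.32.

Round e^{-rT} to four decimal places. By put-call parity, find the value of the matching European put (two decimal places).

23.87

e^(−rT) = e^(−0.034·2.5) = 0.9185
Put-call parity: C − P = S − K·e^(−rT) = 320 − 300·0.9185 = 320 − 275.5500 = 44.4500
P = C − (C − P) = 68.32 − (44.4500) = 23.8700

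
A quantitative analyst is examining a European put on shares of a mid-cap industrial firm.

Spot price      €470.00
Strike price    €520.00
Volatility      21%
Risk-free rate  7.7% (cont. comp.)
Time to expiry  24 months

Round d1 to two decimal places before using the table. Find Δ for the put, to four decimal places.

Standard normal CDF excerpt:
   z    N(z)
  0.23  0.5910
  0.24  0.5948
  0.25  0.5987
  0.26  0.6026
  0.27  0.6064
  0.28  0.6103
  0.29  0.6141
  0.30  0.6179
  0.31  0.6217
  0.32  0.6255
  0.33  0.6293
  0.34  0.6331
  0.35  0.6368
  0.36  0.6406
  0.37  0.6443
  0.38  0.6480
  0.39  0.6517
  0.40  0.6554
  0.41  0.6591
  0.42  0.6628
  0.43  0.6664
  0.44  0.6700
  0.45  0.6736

-0.3707

T = 2;  σ√T = 0.2970
d₁ = [ln(470/520) + (0.077 + 0.21²/2)·2] / 0.2970 = [-0.1011 + 0.1981] / 0.2970 = 0.3266 → 0.33
N(d₁) = N(0.33) = 0.6293
Δ_put = N(d₁) − 1 = 0.6293 − 1 = -0.3707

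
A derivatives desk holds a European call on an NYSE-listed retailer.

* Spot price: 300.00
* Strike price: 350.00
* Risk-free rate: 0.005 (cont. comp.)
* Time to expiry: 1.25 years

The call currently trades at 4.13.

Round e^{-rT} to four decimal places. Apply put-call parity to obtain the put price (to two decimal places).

51.96

exp(−rT) = exp(−0.005·1.25) = 0.9938
Put-call parity: C − P = S − K·e^(−rT) = 300 − 350·0.9938 = 300 − 347.8300 = -47.8300
P = C − (C − P) = 4.13 − (-47.8300) = 51.9600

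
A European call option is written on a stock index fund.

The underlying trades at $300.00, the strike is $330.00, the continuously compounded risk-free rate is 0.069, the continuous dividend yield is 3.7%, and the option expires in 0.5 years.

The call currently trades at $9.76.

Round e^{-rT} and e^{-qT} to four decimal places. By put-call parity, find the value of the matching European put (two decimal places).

e^(−qT) = e^(−0.037·0.5) = 0.9817;  e^(−rT) = e^(−0.069·0.5) = 0.9661
Put-call parity: C − P = S·e^(−qT) − K·e^(−rT) = 300·0.9817 − 330·0.9661 = 294.5100 − 318.8130 = -24.3030
P = C − (C − P) = 9.76 − (-24.3030) = 34.0630

$34.06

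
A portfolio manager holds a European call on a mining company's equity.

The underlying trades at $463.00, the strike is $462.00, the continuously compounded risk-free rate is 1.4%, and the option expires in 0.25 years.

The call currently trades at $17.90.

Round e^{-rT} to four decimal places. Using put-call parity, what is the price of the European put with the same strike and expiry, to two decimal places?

$15.28

e^(−rT) = e^(−0.014·0.25) = 0.9965
Put-call parity: C − P = S − K·e^(−rT) = 463 − 462·0.9965 = 463 − 460.3830 = 2.6170
P = C − (C − P) = 17.90 − (2.6170) = 15.2830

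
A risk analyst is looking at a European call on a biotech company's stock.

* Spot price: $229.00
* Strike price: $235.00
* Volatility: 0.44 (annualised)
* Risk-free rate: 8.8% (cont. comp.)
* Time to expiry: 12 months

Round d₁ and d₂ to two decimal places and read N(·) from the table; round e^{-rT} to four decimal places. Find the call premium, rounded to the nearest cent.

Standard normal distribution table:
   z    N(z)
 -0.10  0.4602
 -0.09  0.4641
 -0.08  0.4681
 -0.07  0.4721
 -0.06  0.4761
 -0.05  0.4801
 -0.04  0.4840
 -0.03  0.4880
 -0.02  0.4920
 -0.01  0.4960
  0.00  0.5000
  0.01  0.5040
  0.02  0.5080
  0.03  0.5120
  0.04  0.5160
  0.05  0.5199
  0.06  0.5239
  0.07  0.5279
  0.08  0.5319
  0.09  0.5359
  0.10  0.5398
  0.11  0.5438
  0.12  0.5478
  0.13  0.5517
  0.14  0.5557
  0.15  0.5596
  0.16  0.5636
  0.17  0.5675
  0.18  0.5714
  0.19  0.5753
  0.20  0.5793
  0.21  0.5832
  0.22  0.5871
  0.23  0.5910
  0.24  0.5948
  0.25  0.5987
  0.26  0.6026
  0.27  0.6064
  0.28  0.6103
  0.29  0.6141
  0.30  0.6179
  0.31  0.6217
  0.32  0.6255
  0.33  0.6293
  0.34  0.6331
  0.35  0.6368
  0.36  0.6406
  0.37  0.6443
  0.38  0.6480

σ√T = 0.44·√1 = 0.4400
d₁ = [ln(229/235) + (0.088 + 0.44²/2)·1] / 0.4400 = [-0.0259 + 0.1848] / 0.4400 = 0.3612 ≈ 0.36
d₂ = d₁ − σ√T = 0.3612 − 0.4400 = -0.0788 ≈ -0.08
exp(−rT) = exp(−0.088·1) = 0.9158
N(d₁) = N(0.36) = 0.6406;  N(d₂) = N(-0.08) = 0.4681
C = 229·0.6406 − 235·0.9158·0.4681 = 146.6974 − 100.7412 = 45.9562

$45.96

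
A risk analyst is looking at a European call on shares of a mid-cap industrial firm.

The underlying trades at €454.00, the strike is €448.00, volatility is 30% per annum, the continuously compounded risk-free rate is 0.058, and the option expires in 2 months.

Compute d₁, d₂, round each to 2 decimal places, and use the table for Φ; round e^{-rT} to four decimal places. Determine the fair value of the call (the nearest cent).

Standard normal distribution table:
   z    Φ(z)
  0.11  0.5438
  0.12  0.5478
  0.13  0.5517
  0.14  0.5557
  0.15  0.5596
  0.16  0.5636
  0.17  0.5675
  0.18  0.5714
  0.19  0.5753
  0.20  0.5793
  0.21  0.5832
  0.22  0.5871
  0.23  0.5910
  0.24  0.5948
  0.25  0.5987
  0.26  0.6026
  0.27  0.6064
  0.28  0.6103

T = 0.1667;  σ√T = 0.1225
d₁ = [ln(454/448) + (0.058 + 0.3²/2)·0.1667] / 0.1225 = [0.0133 + 0.0172] / 0.1225 = 0.2488 → 0.25
d₂ = d₁ − σ√T = 0.2488 − 0.1225 = 0.1263 → 0.13
e^(−rT) = e^(−0.058·0.1667) = 0.9904
C = 454·N(0.25) − 448·0.9904·N(0.13) = 454·0.5987 − 448·0.9904·0.5517 = 271.8098 − 244.7888 = 27.0210

€27.02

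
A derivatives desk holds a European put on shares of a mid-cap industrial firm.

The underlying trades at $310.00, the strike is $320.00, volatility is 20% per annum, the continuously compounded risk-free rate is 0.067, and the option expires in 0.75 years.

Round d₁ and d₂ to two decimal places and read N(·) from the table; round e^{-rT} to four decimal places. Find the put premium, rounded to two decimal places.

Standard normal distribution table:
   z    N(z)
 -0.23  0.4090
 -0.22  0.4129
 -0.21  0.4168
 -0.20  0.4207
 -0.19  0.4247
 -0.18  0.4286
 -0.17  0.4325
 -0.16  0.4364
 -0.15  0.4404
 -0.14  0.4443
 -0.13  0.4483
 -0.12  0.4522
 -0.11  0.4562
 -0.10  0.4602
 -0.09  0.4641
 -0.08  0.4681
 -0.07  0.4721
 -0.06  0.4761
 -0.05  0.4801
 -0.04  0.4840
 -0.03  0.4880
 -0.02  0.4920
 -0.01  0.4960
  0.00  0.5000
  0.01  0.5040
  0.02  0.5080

$18.07

σ√T = 0.2 × 0.8660 = 0.1732
d₁ = [ln(310/320) + (0.067 + 0.2²/2)·0.75] / 0.1732 = [-0.0317 + 0.0653] / 0.1732 = 0.1934 which rounds to 0.19
d₂ = d₁ − σ√T = 0.1934 − 0.1732 = 0.0202 which rounds to 0.02
exp(−rT) = exp(−0.067·0.75) = 0.9510
P = 320·0.9510·N(-0.02) − 310·N(-0.19) = 320·0.9510·0.4920 − 310·0.4247 = 149.7254 − 131.6570 = 18.0684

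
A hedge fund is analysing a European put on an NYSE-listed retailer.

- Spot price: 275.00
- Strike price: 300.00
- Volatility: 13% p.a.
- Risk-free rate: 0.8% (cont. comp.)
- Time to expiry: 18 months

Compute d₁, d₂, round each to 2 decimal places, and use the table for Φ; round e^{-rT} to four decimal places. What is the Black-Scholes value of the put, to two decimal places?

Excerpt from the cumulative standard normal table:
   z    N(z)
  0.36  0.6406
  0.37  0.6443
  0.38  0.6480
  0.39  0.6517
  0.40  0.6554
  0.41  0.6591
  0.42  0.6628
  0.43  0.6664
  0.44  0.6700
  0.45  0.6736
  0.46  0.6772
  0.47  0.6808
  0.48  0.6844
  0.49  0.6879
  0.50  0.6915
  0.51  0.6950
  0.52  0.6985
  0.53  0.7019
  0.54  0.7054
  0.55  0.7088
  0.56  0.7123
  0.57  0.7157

σ√T = 0.13 × 1.2247 = 0.1592
d₁ = [ln(275/300) + (0.008 + 0.13²/2)·1.5] / 0.1592 = [-0.0870 + 0.0247] / 0.1592 = -0.3915 ⇒ -0.39
d₂ = d₁ − σ√T = -0.3915 − 0.1592 = -0.5507 ⇒ -0.55
exp(−rT) = exp(−0.008·1.5) = 0.9881
P = 300·0.9881·N(0.55) − 275·N(0.39) = 300·0.9881·0.7088 − 275·0.6517 = 210.1096 − 179.2175 = 30.8921

30.89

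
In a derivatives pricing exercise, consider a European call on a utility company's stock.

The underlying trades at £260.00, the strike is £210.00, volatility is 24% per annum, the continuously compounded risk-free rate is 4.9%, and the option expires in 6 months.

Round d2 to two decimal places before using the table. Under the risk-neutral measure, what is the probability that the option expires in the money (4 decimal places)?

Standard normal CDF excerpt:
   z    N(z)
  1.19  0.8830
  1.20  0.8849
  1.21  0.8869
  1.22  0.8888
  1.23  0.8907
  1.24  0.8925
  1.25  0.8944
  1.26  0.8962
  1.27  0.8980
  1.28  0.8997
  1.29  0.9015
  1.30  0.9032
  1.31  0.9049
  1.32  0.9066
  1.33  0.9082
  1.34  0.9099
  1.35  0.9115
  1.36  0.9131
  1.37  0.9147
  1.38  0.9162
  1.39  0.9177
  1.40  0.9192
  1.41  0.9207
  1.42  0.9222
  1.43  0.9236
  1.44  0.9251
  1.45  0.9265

T = 0.5;  σ√T = 0.1697
d₁ = [ln(260/210) + (0.049 + 0.24²/2)·0.5] / 0.1697 = [0.2136 + 0.0389] / 0.1697 = 1.4877 ⇒ 1.49
d₂ = d₁ − σ√T = 1.4877 − 0.1697 = 1.3180 ⇒ 1.32
Risk-neutral Pr[S_T > K] = N(d₂) = N(1.32) = 0.9066

0.9066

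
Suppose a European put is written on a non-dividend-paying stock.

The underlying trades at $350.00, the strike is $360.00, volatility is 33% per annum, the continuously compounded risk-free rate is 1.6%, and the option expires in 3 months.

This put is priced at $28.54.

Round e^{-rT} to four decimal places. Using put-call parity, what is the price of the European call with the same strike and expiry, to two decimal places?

exp(−rT) = exp(−0.016·0.25) = 0.9960
Put-call parity: C − P = S − K·e^(−rT) = 350 − 360·0.9960 = 350 − 358.5600 = -8.5600
C = P + (C − P) = 28.54 + (-8.5600) = 19.9800

$19.98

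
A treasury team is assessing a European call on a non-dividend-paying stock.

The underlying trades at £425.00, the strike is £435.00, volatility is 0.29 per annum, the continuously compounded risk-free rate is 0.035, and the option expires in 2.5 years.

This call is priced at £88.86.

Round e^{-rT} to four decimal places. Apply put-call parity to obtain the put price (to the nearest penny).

£62.41

e^(−rT) = e^(−0.035·2.5) = 0.9162
Put-call parity: C − P = S − K·e^(−rT) = 425 − 435·0.9162 = 425 − 398.5470 = 26.4530
P = C − (C − P) = 88.86 − (26.4530) = 62.4070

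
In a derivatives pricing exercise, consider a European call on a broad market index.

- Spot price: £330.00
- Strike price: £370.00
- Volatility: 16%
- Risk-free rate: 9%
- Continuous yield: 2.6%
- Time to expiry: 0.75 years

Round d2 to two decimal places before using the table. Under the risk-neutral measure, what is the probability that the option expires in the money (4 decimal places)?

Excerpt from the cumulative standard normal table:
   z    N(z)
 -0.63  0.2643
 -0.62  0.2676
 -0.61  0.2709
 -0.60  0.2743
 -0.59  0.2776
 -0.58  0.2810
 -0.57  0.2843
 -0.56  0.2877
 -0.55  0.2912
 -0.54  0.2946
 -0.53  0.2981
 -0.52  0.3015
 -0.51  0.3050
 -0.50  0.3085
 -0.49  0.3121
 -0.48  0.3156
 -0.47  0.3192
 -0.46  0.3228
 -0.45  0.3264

T = 0.75;  σ√T = 0.1386
d₁ = [ln(330/370) + (0.09 − 0.026 + ½·0.16²)·0.75] / (σ√T) = (-0.1144 + 0.0576) / 0.1386 = -0.4100 ≈ -0.41
d₂ = -0.4100 − 0.1386 = -0.5486 ≈ -0.55
Risk-neutral Pr[S_T > K] = N(d₂) = N(-0.55) = 0.2912

0.2912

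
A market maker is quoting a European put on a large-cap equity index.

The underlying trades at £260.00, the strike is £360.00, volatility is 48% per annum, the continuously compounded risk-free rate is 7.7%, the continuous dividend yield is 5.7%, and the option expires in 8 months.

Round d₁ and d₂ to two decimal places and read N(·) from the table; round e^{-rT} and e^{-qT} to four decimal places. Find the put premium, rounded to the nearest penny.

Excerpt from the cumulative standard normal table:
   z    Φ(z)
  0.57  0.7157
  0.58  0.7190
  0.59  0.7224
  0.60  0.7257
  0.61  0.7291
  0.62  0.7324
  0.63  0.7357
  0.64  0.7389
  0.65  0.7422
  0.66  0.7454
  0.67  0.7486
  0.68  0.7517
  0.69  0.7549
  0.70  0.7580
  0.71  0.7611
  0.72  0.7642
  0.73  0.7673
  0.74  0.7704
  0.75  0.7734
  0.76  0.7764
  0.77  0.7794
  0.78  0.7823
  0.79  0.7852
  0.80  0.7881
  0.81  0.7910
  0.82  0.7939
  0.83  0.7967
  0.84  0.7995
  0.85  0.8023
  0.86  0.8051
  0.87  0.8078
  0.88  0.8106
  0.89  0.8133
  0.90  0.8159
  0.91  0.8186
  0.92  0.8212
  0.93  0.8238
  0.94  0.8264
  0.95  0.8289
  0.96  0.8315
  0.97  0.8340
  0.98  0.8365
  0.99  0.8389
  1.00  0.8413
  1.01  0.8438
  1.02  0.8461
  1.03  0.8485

£105.26

σ√T = 0.48 × 0.8165 = 0.3919
d₁ = [ln(260/360) + (0.077 − 0.057 + 0.48²/2)·0.6667] / 0.3919 = [-0.3254 + 0.0901] / 0.3919 = -0.6004 ⇒ -0.60
d₂ = d₁ − σ√T = -0.6004 − 0.3919 = -0.9923 ⇒ -0.99
e^(−qT) = e^(−0.057·0.6667) = 0.9627;  e^(−rT) = e^(−0.077·0.6667) = 0.9500
P = 360·0.9500·N(0.99) − 260·0.9627·N(0.60) = 360·0.9500·0.8389 − 260·0.9627·0.7257 = 286.9038 − 181.6442 = 105.2596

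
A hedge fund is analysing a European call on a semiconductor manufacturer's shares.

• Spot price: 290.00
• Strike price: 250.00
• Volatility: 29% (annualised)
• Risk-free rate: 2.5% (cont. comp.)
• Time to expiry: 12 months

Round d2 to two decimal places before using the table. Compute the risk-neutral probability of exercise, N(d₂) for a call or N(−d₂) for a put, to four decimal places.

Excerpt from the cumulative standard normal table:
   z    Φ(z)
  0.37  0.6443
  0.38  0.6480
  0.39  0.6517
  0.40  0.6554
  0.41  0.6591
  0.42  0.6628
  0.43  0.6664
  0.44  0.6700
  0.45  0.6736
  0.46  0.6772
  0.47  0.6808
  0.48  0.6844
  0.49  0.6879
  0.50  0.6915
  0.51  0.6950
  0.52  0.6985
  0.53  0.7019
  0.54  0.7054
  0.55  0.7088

0.6736

σ√T = 0.29 × 1.0000 = 0.2900
d₁ = [ln(290/250) + (0.025 + 0.29²/2)·1] / 0.2900 = [0.1484 + 0.0670] / 0.2900 = 0.7430 which rounds to 0.74
d₂ = d₁ − σ√T = 0.7430 − 0.2900 = 0.4530 which rounds to 0.45
Risk-neutral Pr[S_T > K] = N(d₂) = N(0.45) = 0.6736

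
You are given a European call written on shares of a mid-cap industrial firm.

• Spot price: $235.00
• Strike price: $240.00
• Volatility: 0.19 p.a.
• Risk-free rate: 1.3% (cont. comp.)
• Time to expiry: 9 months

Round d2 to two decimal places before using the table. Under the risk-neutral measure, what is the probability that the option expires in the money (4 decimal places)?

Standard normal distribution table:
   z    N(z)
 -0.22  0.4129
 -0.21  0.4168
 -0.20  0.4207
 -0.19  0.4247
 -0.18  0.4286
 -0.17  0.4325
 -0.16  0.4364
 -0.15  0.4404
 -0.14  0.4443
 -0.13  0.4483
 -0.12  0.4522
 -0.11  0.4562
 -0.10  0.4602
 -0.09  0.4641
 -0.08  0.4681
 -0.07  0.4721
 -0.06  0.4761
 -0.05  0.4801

0.4404

σ√T = 0.19 × 0.8660 = 0.1645
d₁ = [ln(235/240) + (0.013 + 0.19²/2)·0.75] / 0.1645 = [-0.0211 + 0.0233] / 0.1645 = 0.0136 → 0.01
d₂ = d₁ − σ√T = 0.0136 − 0.1645 = -0.1510 → -0.15
Pr(exercise) under Q = N(d₂) = 0.4404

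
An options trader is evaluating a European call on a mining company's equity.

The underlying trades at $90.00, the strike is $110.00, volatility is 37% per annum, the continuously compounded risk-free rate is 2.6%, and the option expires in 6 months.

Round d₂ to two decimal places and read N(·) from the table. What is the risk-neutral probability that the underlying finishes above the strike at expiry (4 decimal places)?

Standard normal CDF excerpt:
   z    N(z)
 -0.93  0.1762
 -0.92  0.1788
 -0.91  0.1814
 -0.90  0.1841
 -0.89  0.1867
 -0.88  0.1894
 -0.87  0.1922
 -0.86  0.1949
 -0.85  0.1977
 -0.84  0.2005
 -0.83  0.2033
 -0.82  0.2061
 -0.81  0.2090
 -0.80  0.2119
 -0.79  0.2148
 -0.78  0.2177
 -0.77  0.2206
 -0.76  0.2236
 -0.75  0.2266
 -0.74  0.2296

0.1977

σ√T = 0.37·√0.5 = 0.2616
d₁ = [ln(90/110) + (0.026 + ½·0.37²)·0.5] / (σ√T) = (-0.2007 + 0.0472) / 0.2616 = -0.5865 ≈ -0.59
d₂ = -0.5865 − 0.2616 = -0.8481 ≈ -0.85
Risk-neutral Pr[S_T > K] = N(d₂) = N(-0.85) = 0.1977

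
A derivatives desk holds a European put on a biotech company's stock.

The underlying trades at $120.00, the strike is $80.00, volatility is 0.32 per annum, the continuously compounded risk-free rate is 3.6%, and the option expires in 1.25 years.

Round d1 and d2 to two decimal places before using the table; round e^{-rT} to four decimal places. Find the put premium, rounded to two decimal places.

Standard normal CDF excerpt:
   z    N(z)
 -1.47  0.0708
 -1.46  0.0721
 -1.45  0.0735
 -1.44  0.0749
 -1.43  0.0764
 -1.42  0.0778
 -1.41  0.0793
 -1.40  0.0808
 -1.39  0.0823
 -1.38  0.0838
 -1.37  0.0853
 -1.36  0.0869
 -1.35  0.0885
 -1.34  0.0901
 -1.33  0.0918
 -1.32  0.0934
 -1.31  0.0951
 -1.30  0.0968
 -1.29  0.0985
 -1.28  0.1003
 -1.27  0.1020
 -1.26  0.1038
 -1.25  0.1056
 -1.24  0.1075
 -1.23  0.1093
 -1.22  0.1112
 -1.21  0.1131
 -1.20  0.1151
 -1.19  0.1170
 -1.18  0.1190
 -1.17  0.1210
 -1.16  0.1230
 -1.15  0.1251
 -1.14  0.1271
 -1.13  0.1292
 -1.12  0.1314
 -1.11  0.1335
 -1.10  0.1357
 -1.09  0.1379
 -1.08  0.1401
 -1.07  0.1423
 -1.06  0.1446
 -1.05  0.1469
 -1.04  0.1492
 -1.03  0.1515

$1.73

σ√T = 0.32·√1.25 = 0.3578
d₁ = [ln(120/80) + (0.036 + 0.32²/2)·1.25] / 0.3578 = [0.4055 + 0.1090] / 0.3578 = 1.4380 which rounds to 1.44
d₂ = d₁ − σ√T = 1.4380 − 0.3578 = 1.0802 which rounds to 1.08
e^(−rT) = e^(−0.036·1.25) = 0.9560
N(−d₂) = N(-1.08) = 0.1401;  N(−d₁) = N(-1.44) = 0.0749
P = 80·0.9560·0.1401 − 120·0.0749 = 10.7148 − 8.9880 = 1.7268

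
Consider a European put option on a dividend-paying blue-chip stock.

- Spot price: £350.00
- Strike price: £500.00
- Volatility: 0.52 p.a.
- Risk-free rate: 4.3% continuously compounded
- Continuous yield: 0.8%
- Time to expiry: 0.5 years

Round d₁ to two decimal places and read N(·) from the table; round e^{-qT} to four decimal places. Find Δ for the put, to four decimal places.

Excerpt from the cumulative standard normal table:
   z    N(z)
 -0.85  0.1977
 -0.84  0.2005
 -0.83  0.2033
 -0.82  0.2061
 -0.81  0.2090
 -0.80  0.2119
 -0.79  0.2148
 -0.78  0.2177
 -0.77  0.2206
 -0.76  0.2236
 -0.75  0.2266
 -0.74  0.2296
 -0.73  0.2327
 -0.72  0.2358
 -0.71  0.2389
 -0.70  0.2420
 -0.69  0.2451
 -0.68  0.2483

T = 0.5;  σ√T = 0.3677
ln(S/K) + (r − q + σ²/2)T = ln(350/500) + (0.043 − 0.008 + 0.52²/2)·0.5 = -0.3567 + 0.0851 = -0.2716
d₁ = -0.2716 / 0.3677 = -0.7386 ≈ -0.74
N(d₁) = N(-0.74) = 0.2296
Δ_put = e^(−qT)·(N(d₁) − 1) = 0.9960·(0.2296 − 1) = -0.7673

-0.7673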